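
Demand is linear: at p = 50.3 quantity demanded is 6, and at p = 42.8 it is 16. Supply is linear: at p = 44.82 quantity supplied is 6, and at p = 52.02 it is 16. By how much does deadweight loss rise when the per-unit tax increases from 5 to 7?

8.16

Demand slope = (42.8 − 50.3)/(16 − 6) = −0.75, so p = 54.8 − 0.75q.
Supply slope = (52.02 − 44.82)/(16 − 6) = 0.72, so p = 40.5 + 0.72q.
Competitive equilibrium: 54.8 − 0.75q = 40.5 + 0.72q → q* = 9.7279, p* = 47.5041.
For a per-unit tax t: Δq = t/1.47, so DWL = ½·t·(t/1.47) = t²/2.94.
At t = 5: DWL = 8.503. At t = 7: DWL = 16.667.
Increase = 16.667 − 8.503 = 8.16.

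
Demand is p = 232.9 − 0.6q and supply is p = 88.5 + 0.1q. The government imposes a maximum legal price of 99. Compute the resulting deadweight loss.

Competitive equilibrium: 232.9 − 0.6q = 88.5 + 0.1q → q* = 206.2857, p* = 109.1286.
At the ceiling p = 99, quantity supplied = (99 − 88.5)/0.1 = 105.
Willingness to pay at q' = 105: 232.9 − 0.6·105 = 169.9.
Δq = 206.2857 − 105 = 101.2857; wedge = 169.9 − 99 = 70.9.
Welfare loss = ½ × 101.2857 × 70.9 = 3590.58.

3590.58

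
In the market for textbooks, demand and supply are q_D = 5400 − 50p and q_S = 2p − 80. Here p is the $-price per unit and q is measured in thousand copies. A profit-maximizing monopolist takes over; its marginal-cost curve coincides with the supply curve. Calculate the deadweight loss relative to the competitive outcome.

In inverse form: demand p = 108 − 0.02q, supply p = 40 + 0.5q.
Competitive equilibrium: 108 − 0.02q = 40 + 0.5q → q* = 130.7692, p* = 105.3846.
Marginal revenue: MR = 108 − 0.04q. Set MR = MC: 108 − 0.04q = 40 + 0.5q → q_m = 125.9259.
Price p_m = 108 − 0.02·125.9259 = 105.4815; MC(q_m) = 40 + 0.5·125.9259 = 102.963.
Competitive q* = 130.7692, so Δq = 4.8433; wedge = 105.4815 − 102.963 = 2.5185.
The triangle = ½ × 4.8433 × 2.5185 = $6.10 thousand.

$6.10 thousand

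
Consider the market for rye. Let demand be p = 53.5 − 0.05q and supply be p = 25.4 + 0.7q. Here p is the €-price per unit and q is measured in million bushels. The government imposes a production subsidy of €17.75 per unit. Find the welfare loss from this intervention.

Competitive equilibrium: 53.5 − 0.05q = 25.4 + 0.7q → q* = 37.4667, p* = 51.6267.
The subsidy lowers effective supply by 17.75: p = 7.65 + 0.7q.
New quantity: 53.5 − 0.05q = 7.65 + 0.7q → q' = 61.1333.
Overproduction Δq = 61.1333 − 37.4667 = 23.6666; wedge = subsidy = 17.75.
DWL = ½ × 23.6666 × 17.75 = €210.04 million.

€210.04 million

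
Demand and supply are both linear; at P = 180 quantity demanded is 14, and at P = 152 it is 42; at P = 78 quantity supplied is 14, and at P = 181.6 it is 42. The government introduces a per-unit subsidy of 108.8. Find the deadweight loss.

1259.30

Demand slope = (152 − 180)/(42 − 14) = −1, so P = 194 − Q.
Supply slope = (181.6 − 78)/(42 − 14) = 3.7, so P = 26.2 + 3.7Q.
Competitive equilibrium: 194 − Q = 26.2 + 3.7Q → Q* = 35.70213, P* = 158.29787.
The subsidy lowers effective supply by 108.8: P = 3.7Q − 82.6.
New quantity: 194 − Q = 3.7Q − 82.6 → Q' = 58.85106.
Overproduction ΔQ = 58.85106 − 35.70213 = 23.14893; wedge = subsidy = 108.8.
Deadweight loss = ½ × 23.14893 × 108.8 = 1259.30.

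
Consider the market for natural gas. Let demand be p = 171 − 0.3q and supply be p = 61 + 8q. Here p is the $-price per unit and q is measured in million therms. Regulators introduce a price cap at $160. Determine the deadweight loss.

$3.20 million

Competitive equilibrium: 171 − 0.3q = 61 + 8q → q* = 13.253, p* = 167.0241.
At the ceiling p = 160, quantity supplied = (160 − 61)/8 = 12.375.
Willingness to pay at q' = 12.375: 171 − 0.3·12.375 = 167.2875.
Δq = 13.253 − 12.375 = 0.878; wedge = 167.2875 − 160 = 7.2875.
DWL = ½ × 0.878 × 7.2875 = $3.20 million.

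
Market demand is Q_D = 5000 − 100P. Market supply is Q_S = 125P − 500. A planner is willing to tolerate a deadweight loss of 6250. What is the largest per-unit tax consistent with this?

In inverse form: demand P = 50 − 0.01Q, supply P = 4 + 0.008Q.
Competitive equilibrium: 50 − 0.01Q = 4 + 0.008Q → Q* = 2555.5556, P* = 24.4444.
A tax t gives ΔQ = t/0.018 and wedge t, so DWL = t²/0.036.
t²/0.036 = 6250 → t² = 225 → t = 15.

15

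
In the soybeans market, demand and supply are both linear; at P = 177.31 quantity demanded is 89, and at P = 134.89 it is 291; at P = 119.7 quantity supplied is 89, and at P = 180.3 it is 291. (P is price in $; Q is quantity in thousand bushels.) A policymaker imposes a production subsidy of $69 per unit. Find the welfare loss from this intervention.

Demand slope = (134.89 − 177.31)/(291 − 89) = −0.21, so P = 196 − 0.21Q.
Supply slope = (180.3 − 119.7)/(291 − 89) = 0.3, so P = 93 + 0.3Q.
Competitive equilibrium: 196 − 0.21Q = 93 + 0.3Q → Q* = 201.9608, P* = 153.5882.
The subsidy lowers effective supply by 69: P = 24 + 0.3Q.
New quantity: 196 − 0.21Q = 24 + 0.3Q → Q' = 337.2549.
Overproduction ΔQ = 337.2549 − 201.9608 = 135.2941; wedge = subsidy = 69.
DWL = ½ × 135.2941 × 69 = $4667.65 thousand.

$4667.65 thousand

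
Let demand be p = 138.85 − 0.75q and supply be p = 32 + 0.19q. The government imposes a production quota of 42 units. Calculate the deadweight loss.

Competitive equilibrium: 138.85 − 0.75q = 32 + 0.19q → q* = 113.6702, p* = 53.5973.
At q = 42: demand price = 138.85 − 0.75·42 = 107.35; supply price = 32 + 0.19·42 = 39.98.
Δq = 113.6702 − 42 = 71.6702; wedge = 107.35 − 39.98 = 67.37.
Deadweight loss = ½ × 71.6702 × 67.37 = 2414.21.

2414.21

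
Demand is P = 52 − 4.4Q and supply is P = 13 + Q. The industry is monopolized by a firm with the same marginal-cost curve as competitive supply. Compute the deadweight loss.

28.39

Competitive equilibrium: 52 − 4.4Q = 13 + Q → Q* = 7.2222, P* = 20.2222.
Marginal revenue: MR = 52 − 8.8Q. Set MR = MC: 52 − 8.8Q = 13 + Q → Q_m = 3.9796.
Price P_m = 52 − 4.4·3.9796 = 34.4898; MC(Q_m) = 13 + 1·3.9796 = 16.9796.
Competitive Q* = 7.2222, so ΔQ = 3.2426; wedge = 34.4898 − 16.9796 = 17.5102.
Welfare loss = ½ × 3.2426 × 17.5102 = 28.39.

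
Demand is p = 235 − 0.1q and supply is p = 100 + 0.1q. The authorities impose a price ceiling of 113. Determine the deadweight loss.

29702.50

Competitive equilibrium: 235 − 0.1q = 100 + 0.1q → q* = 675, p* = 167.5.
At the ceiling p = 113, quantity supplied = (113 − 100)/0.1 = 130.
Willingness to pay at q' = 130: 235 − 0.1·130 = 222.
Δq = 675 − 130 = 545; wedge = 222 − 113 = 109.
DWL = ½ × 545 × 109 = 29702.50.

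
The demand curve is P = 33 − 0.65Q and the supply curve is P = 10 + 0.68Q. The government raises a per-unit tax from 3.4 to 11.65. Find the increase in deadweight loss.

Competitive equilibrium: 33 − 0.65Q = 10 + 0.68Q → Q* = 17.2932, P* = 21.7594.
For a per-unit tax t: ΔQ = t/1.33, so DWL = ½·t·(t/1.33) = t²/2.66.
At t = 3.4: DWL = 4.346. At t = 11.65: DWL = 51.023.
Increase = 51.023 − 4.346 = 46.68.

46.68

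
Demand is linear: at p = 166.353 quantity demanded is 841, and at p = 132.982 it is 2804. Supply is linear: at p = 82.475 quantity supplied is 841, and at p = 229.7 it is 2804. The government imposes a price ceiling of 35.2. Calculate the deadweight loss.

109384.34

Demand slope = (132.982 − 166.353)/(2804 − 841) = −0.017, so p = 180.65 − 0.017q.
Supply slope = (229.7 − 82.475)/(2804 − 841) = 0.075, so p = 19.4 + 0.075q.
Competitive equilibrium: 180.65 − 0.017q = 19.4 + 0.075q → q* = 1752.71739, p* = 150.8538.
At the ceiling p = 35.2, quantity supplied = (35.2 − 19.4)/0.075 = 210.66667.
Willingness to pay at q' = 210.66667: 180.65 − 0.017·210.66667 = 177.06867.
Δq = 1752.71739 − 210.66667 = 1542.05072; wedge = 177.06867 − 35.2 = 141.86867.
Deadweight loss = ½ × 1542.05072 × 141.86867 = 109384.34.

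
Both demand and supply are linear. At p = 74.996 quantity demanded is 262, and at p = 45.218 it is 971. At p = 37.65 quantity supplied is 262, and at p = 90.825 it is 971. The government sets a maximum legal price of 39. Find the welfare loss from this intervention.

Demand slope = (45.218 − 74.996)/(971 − 262) = −0.042, so p = 86 − 0.042q.
Supply slope = (90.825 − 37.65)/(971 − 262) = 0.075, so p = 18 + 0.075q.
Competitive equilibrium: 86 − 0.042q = 18 + 0.075q → q* = 581.1966, p* = 61.5897.
At the ceiling p = 39, quantity supplied = (39 − 18)/0.075 = 280.
Willingness to pay at q' = 280: 86 − 0.042·280 = 74.24.
Δq = 581.1966 − 280 = 301.1966; wedge = 74.24 − 39 = 35.24.
Welfare loss = ½ × 301.1966 × 35.24 = 5307.08.

5307.08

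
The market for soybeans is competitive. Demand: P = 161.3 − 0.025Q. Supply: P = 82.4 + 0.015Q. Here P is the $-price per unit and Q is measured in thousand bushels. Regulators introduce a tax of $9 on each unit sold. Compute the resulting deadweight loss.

Competitive equilibrium: 161.3 − 0.025Q = 82.4 + 0.015Q → Q* = 1972.5, P* = 111.9875.
With the tax, the buyer price exceeds the seller price by 9: (161.3 − 0.025Q) − (82.4 + 0.015Q) = 9 → Q' = 1747.5.
ΔQ = 1972.5 − 1747.5 = 225; the wedge equals the tax, 9.
Welfare loss = ½ × 225 × 9 = $1012.50 thousand.

$1012.50 thousand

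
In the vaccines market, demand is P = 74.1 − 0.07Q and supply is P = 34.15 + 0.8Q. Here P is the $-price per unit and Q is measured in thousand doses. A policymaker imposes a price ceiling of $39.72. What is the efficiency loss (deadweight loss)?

Competitive equilibrium: 74.1 − 0.07Q = 34.15 + 0.8Q → Q* = 45.9195, P* = 70.8856.
At the ceiling P = 39.72, quantity supplied = (39.72 − 34.15)/0.8 = 6.9625.
Willingness to pay at Q' = 6.9625: 74.1 − 0.07·6.9625 = 73.6126.
ΔQ = 45.9195 − 6.9625 = 38.957; wedge = 73.6126 − 39.72 = 33.8926.
The triangle = ½ × 38.957 × 33.8926 = $660.18 thousand.

$660.18 thousand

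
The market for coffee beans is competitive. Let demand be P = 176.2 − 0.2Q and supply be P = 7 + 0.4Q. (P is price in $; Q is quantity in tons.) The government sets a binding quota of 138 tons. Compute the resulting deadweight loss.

$6220.80

Competitive equilibrium: 176.2 − 0.2Q = 7 + 0.4Q → Q* = 282, P* = 119.8.
At Q = 138: demand price = 176.2 − 0.2·138 = 148.6; supply price = 7 + 0.4·138 = 62.2.
ΔQ = 282 − 138 = 144; wedge = 148.6 − 62.2 = 86.4.
Deadweight loss = ½ × 144 × 86.4 = $6220.80.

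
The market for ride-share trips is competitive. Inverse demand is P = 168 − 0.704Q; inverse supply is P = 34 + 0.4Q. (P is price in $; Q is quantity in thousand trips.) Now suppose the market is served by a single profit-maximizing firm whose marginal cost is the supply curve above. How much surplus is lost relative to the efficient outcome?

Competitive equilibrium: 168 − 0.704Q = 34 + 0.4Q → Q* = 121.3768, P* = 82.5507.
Marginal revenue: MR = 168 − 1.408Q. Set MR = MC: 168 − 1.408Q = 34 + 0.4Q → Q_m = 74.115.
Price P_m = 168 − 0.704·74.115 = 115.823; MC(Q_m) = 34 + 0.4·74.115 = 63.646.
Competitive Q* = 121.3768, so ΔQ = 47.2618; wedge = 115.823 − 63.646 = 52.177.
DWL = ½ × 47.2618 × 52.177 = $1232.99 thousand.

$1232.99 thousand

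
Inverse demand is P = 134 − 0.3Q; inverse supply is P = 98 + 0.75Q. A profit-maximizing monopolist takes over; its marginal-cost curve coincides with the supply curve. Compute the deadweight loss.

Competitive equilibrium: 134 − 0.3Q = 98 + 0.75Q → Q* = 34.2857, P* = 123.7143.
Marginal revenue: MR = 134 − 0.6Q. Set MR = MC: 134 − 0.6Q = 98 + 0.75Q → Q_m = 26.6667.
Price P_m = 134 − 0.3·26.6667 = 126; MC(Q_m) = 98 + 0.75·26.6667 = 118.
Competitive Q* = 34.2857, so ΔQ = 7.619; wedge = 126 − 118 = 8.
DWL = ½ × 7.619 × 8 = 30.48.

30.48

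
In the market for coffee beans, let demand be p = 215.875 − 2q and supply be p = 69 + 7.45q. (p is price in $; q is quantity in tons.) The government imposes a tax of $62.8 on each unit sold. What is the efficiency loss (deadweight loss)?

$208.67

Competitive equilibrium: 215.875 − 2q = 69 + 7.45q → q* = 15.5423, p* = 184.7903.
With the tax, the buyer price exceeds the seller price by 62.8: (215.875 − 2q) − (69 + 7.45q) = 62.8 → q' = 8.8968.
Δq = 15.5423 − 8.8968 = 6.6455; the wedge equals the tax, 62.8.
Welfare loss = ½ × 6.6455 × 62.8 = $208.67.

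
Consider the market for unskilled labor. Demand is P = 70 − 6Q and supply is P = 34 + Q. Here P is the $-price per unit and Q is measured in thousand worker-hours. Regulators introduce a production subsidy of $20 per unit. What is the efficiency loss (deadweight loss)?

Competitive equilibrium: 70 − 6Q = 34 + Q → Q* = 5.1429, P* = 39.1429.
The subsidy lowers effective supply by 20: P = 14 + Q.
New quantity: 70 − 6Q = 14 + Q → Q' = 8.
Overproduction ΔQ = 8 − 5.1429 = 2.8571; wedge = subsidy = 20.
Deadweight loss = ½ × 2.8571 × 20 = $28.57 thousand.

$28.57 thousand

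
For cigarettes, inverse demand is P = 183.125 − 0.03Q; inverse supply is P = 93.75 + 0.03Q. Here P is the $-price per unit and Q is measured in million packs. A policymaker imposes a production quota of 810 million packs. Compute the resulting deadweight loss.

Competitive equilibrium: 183.125 − 0.03Q = 93.75 + 0.03Q → Q* = 1489.58333, P* = 138.4375.
At Q = 810: demand price = 183.125 − 0.03·810 = 158.825; supply price = 93.75 + 0.03·810 = 118.05.
ΔQ = 1489.58333 − 810 = 679.58333; wedge = 158.825 − 118.05 = 40.775.
Welfare loss = ½ × 679.58333 × 40.775 = $13855.01 million.

$13855.01 million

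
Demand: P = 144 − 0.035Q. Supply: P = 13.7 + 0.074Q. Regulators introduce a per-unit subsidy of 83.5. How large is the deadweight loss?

31982.80

Competitive equilibrium: 144 − 0.035Q = 13.7 + 0.074Q → Q* = 1195.4128, P* = 102.1606.
The subsidy lowers effective supply by 83.5: P = 0.074Q − 69.8.
New quantity: 144 − 0.035Q = 0.074Q − 69.8 → Q' = 1961.4679.
Overproduction ΔQ = 1961.4679 − 1195.4128 = 766.0551; wedge = subsidy = 83.5.
Welfare loss = ½ × 766.0551 × 83.5 = 31982.80.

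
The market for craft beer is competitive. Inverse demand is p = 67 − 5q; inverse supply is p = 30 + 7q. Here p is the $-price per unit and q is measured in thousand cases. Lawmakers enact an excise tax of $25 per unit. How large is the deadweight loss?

Competitive equilibrium: 67 − 5q = 30 + 7q → q* = 3.0833, p* = 51.5833.
With the tax, the buyer price exceeds the seller price by 25: (67 − 5q) − (30 + 7q) = 25 → q' = 1.
Δq = 3.0833 − 1 = 2.0833; the wedge equals the tax, 25.
Welfare loss = ½ × 2.0833 × 25 = $26.04 thousand.

$26.04 thousand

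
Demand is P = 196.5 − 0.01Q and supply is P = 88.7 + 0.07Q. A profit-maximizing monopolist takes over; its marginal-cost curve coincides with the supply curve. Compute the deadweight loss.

Competitive equilibrium: 196.5 − 0.01Q = 88.7 + 0.07Q → Q* = 1347.5, P* = 183.025.
Marginal revenue: MR = 196.5 − 0.02Q. Set MR = MC: 196.5 − 0.02Q = 88.7 + 0.07Q → Q_m = 1197.7778.
Price P_m = 196.5 − 0.01·1197.7778 = 184.5222; MC(Q_m) = 88.7 + 0.07·1197.7778 = 172.5444.
Competitive Q* = 1347.5, so ΔQ = 149.7222; wedge = 184.5222 − 172.5444 = 11.9778.
Welfare loss = ½ × 149.7222 × 11.9778 = 896.67.

896.67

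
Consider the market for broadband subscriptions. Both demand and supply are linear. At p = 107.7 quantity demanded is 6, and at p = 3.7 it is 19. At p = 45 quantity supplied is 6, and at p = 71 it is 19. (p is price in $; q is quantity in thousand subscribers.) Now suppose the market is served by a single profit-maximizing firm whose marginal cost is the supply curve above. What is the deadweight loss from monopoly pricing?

$148.69 thousand

Demand slope = (3.7 − 107.7)/(19 − 6) = −8, so p = 155.7 − 8q.
Supply slope = (71 − 45)/(19 − 6) = 2, so p = 33 + 2q.
Competitive equilibrium: 155.7 − 8q = 33 + 2q → q* = 12.27, p* = 57.54.
Marginal revenue: MR = 155.7 − 16q. Set MR = MC: 155.7 − 16q = 33 + 2q → q_m = 6.8167.
Price p_m = 155.7 − 8·6.8167 = 101.1664; MC(q_m) = 33 + 2·6.8167 = 46.6334.
Competitive q* = 12.27, so Δq = 5.4533; wedge = 101.1664 − 46.6334 = 54.533.
Deadweight loss = ½ × 5.4533 × 54.533 = $148.69 thousand.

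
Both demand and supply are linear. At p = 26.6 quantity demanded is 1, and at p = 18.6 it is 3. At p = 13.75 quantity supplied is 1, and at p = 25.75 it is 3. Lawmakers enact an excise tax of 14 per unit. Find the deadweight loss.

9.80

Demand slope = (18.6 − 26.6)/(3 − 1) = −4, so p = 30.6 − 4q.
Supply slope = (25.75 − 13.75)/(3 − 1) = 6, so p = 7.75 + 6q.
Competitive equilibrium: 30.6 − 4q = 7.75 + 6q → q* = 2.285, p* = 21.46.
With the tax, the buyer price exceeds the seller price by 14: (30.6 − 4q) − (7.75 + 6q) = 14 → q' = 0.885.
Δq = 2.285 − 0.885 = 1.4; the wedge equals the tax, 14.
Deadweight loss = ½ × 1.4 × 14 = 9.80.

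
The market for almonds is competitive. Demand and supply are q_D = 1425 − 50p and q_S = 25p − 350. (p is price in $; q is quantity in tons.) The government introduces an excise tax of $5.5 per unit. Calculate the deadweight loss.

In inverse form: demand p = 28.5 − 0.02q, supply p = 14 + 0.04q.
Competitive equilibrium: 28.5 − 0.02q = 14 + 0.04q → q* = 241.6667, p* = 23.6667.
With the tax, the buyer price exceeds the seller price by 5.5: (28.5 − 0.02q) − (14 + 0.04q) = 5.5 → q' = 150.
Δq = 241.6667 − 150 = 91.6667; the wedge equals the tax, 5.5.
DWL = ½ × 91.6667 × 5.5 = $252.08.

$252.08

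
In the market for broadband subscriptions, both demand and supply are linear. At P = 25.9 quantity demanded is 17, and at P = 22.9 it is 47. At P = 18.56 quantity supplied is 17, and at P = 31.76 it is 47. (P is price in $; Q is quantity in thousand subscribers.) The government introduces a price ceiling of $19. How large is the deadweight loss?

$42.81 thousand

Demand slope = (22.9 − 25.9)/(47 − 17) = −0.1, so P = 27.6 − 0.1Q.
Supply slope = (31.76 − 18.56)/(47 − 17) = 0.44, so P = 11.08 + 0.44Q.
Competitive equilibrium: 27.6 − 0.1Q = 11.08 + 0.44Q → Q* = 30.5926, P* = 24.5407.
At the ceiling P = 19, quantity supplied = (19 − 11.08)/0.44 = 18.
Willingness to pay at Q' = 18: 27.6 − 0.1·18 = 25.8.
ΔQ = 30.5926 − 18 = 12.5926; wedge = 25.8 − 19 = 6.8.
Welfare loss = ½ × 12.5926 × 6.8 = $42.81 thousand.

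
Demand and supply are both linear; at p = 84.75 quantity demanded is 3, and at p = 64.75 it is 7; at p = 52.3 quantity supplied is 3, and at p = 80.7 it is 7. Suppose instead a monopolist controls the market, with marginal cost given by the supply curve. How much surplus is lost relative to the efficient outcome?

Demand slope = (64.75 − 84.75)/(7 − 3) = −5, so p = 99.75 − 5q.
Supply slope = (80.7 − 52.3)/(7 − 3) = 7.1, so p = 31 + 7.1q.
Competitive equilibrium: 99.75 − 5q = 31 + 7.1q → q* = 5.6818, p* = 71.3409.
Marginal revenue: MR = 99.75 − 10q. Set MR = MC: 99.75 − 10q = 31 + 7.1q → q_m = 4.0205.
Price p_m = 99.75 − 5·4.0205 = 79.6475; MC(q_m) = 31 + 7.1·4.0205 = 59.5456.
Competitive q* = 5.6818, so Δq = 1.6613; wedge = 79.6475 − 59.5456 = 20.1019.
The triangle = ½ × 1.6613 × 20.1019 = 16.70.

16.70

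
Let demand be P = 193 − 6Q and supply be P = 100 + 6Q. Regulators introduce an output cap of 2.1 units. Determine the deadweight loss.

191.535

Competitive equilibrium: 193 − 6Q = 100 + 6Q → Q* = 7.75, P* = 146.5.
At Q = 2.1: demand price = 193 − 6·2.1 = 180.4; supply price = 100 + 6·2.1 = 112.6.
ΔQ = 7.75 − 2.1 = 5.65; wedge = 180.4 − 112.6 = 67.8.
Welfare loss = ½ × 5.65 × 67.8 = 191.535.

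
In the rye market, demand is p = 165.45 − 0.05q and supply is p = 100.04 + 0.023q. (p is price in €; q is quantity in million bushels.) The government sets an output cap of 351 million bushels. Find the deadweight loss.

Competitive equilibrium: 165.45 − 0.05q = 100.04 + 0.023q → q* = 896.0274, p* = 120.6486.
At q = 351: demand price = 165.45 − 0.05·351 = 147.9; supply price = 100.04 + 0.023·351 = 108.113.
Δq = 896.0274 − 351 = 545.0274; wedge = 147.9 − 108.113 = 39.787.
Welfare loss = ½ × 545.0274 × 39.787 = €10842.50 million.

€10842.50 million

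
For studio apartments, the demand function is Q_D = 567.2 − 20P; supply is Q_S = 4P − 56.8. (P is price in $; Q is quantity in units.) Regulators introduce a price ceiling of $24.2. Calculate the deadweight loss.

$7.776

In inverse form: demand P = 28.36 − 0.05Q, supply P = 14.2 + 0.25Q.
Competitive equilibrium: 28.36 − 0.05Q = 14.2 + 0.25Q → Q* = 47.2, P* = 26.
At the ceiling P = 24.2, quantity supplied = (24.2 − 14.2)/0.25 = 40.
Willingness to pay at Q' = 40: 28.36 − 0.05·40 = 26.36.
ΔQ = 47.2 − 40 = 7.2; wedge = 26.36 − 24.2 = 2.16.
DWL = ½ × 7.2 × 2.16 = $7.776.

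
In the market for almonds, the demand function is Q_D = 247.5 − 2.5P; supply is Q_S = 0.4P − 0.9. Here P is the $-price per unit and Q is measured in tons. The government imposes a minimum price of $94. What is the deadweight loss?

In inverse form: demand P = 99 − 0.4Q, supply P = 2.25 + 2.5Q.
Competitive equilibrium: 99 − 0.4Q = 2.25 + 2.5Q → Q* = 33.3621, P* = 85.6552.
At the floor P = 94, quantity demanded = (99 − 94)/0.4 = 12.5.
Sellers' marginal cost at Q' = 12.5: 2.25 + 2.5·12.5 = 33.5.
ΔQ = 33.3621 − 12.5 = 20.8621; wedge = 94 − 33.5 = 60.5.
Welfare loss = ½ × 20.8621 × 60.5 = $631.08.

$631.08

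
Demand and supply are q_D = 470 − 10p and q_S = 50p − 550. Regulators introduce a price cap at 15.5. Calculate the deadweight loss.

In inverse form: demand p = 47 − 0.1q, supply p = 11 + 0.02q.
Competitive equilibrium: 47 − 0.1q = 11 + 0.02q → q* = 300, p* = 17.
At the ceiling p = 15.5, quantity supplied = (15.5 − 11)/0.02 = 225.
Willingness to pay at q' = 225: 47 − 0.1·225 = 24.5.
Δq = 300 − 225 = 75; wedge = 24.5 − 15.5 = 9.
The triangle = ½ × 75 × 9 = 337.50.

337.50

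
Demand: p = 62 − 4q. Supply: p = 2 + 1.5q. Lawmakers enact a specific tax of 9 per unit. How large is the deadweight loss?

Competitive equilibrium: 62 − 4q = 2 + 1.5q → q* = 10.9091, p* = 18.3636.
With the tax, the buyer price exceeds the seller price by 9: (62 − 4q) − (2 + 1.5q) = 9 → q' = 9.2727.
Δq = 10.9091 − 9.2727 = 1.6364; the wedge equals the tax, 9.
DWL = ½ × 1.6364 × 9 = 7.36.

7.36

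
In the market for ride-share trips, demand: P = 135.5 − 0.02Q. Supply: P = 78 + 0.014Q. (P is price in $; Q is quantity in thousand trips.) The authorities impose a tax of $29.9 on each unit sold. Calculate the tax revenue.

$24271.76 thousand

Competitive equilibrium: 135.5 − 0.02Q = 78 + 0.014Q → Q* = 1691.1765, P* = 101.6765.
With the tax, the buyer price exceeds the seller price by 29.9: (135.5 − 0.02Q) − (78 + 0.014Q) = 29.9 → Q' = 811.7647.
Tax revenue = 29.9 × 811.7647 = $24271.76 thousand.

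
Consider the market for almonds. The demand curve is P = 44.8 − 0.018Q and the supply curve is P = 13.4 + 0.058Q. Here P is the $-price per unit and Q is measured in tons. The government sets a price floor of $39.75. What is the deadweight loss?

Competitive equilibrium: 44.8 − 0.018Q = 13.4 + 0.058Q → Q* = 413.1579, P* = 37.3632.
At the floor P = 39.75, quantity demanded = (44.8 − 39.75)/0.018 = 280.5556.
Sellers' marginal cost at Q' = 280.5556: 13.4 + 0.058·280.5556 = 29.6722.
ΔQ = 413.1579 − 280.5556 = 132.6023; wedge = 39.75 − 29.6722 = 10.0778.
The triangle = ½ × 132.6023 × 10.0778 = $668.17.

$668.17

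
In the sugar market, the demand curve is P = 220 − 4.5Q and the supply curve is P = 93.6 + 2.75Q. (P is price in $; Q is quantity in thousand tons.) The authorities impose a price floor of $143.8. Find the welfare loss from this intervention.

Competitive equilibrium: 220 − 4.5Q = 93.6 + 2.75Q → Q* = 17.4345, P* = 141.5448.
At the floor P = 143.8, quantity demanded = (220 − 143.8)/4.5 = 16.9333.
Sellers' marginal cost at Q' = 16.9333: 93.6 + 2.75·16.9333 = 140.1666.
ΔQ = 17.4345 − 16.9333 = 0.5012; wedge = 143.8 − 140.1666 = 3.6334.
Welfare loss = ½ × 0.5012 × 3.6334 = $0.91 thousand.

$0.91 thousand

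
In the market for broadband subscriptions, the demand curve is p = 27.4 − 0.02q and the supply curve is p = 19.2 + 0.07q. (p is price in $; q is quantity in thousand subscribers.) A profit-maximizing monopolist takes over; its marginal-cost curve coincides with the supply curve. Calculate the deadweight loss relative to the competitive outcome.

$12.35 thousand

Competitive equilibrium: 27.4 − 0.02q = 19.2 + 0.07q → q* = 91.1111, p* = 25.5778.
Marginal revenue: MR = 27.4 − 0.04q. Set MR = MC: 27.4 − 0.04q = 19.2 + 0.07q → q_m = 74.5455.
Price p_m = 27.4 − 0.02·74.5455 = 25.9091; MC(q_m) = 19.2 + 0.07·74.5455 = 24.4182.
Competitive q* = 91.1111, so Δq = 16.5656; wedge = 25.9091 − 24.4182 = 1.4909.
Welfare loss = ½ × 16.5656 × 1.4909 = $12.35 thousand.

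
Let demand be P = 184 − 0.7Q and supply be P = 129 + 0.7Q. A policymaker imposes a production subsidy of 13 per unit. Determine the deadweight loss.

60.36

Competitive equilibrium: 184 − 0.7Q = 129 + 0.7Q → Q* = 39.2857, P* = 156.5.
The subsidy lowers effective supply by 13: P = 116 + 0.7Q.
New quantity: 184 − 0.7Q = 116 + 0.7Q → Q' = 48.5714.
Overproduction ΔQ = 48.5714 − 39.2857 = 9.2857; wedge = subsidy = 13.
The triangle = ½ × 9.2857 × 13 = 60.36.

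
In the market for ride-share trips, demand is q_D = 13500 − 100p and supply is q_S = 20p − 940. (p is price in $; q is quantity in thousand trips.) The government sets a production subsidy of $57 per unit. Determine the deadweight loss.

$27075 thousand

In inverse form: demand p = 135 − 0.01q, supply p = 47 + 0.05q.
Competitive equilibrium: 135 − 0.01q = 47 + 0.05q → q* = 1466.6667, p* = 120.3333.
The subsidy lowers effective supply by 57: p = 0.05q − 10.
New quantity: 135 − 0.01q = 0.05q − 10 → q' = 2416.6667.
Overproduction Δq = 2416.6667 − 1466.6667 = 950; wedge = subsidy = 57.
Welfare loss = ½ × 950 × 57 = $27075 thousand.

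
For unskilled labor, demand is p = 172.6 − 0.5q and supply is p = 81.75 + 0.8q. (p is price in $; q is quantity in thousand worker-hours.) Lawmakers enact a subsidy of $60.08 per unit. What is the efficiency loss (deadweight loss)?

Competitive equilibrium: 172.6 − 0.5q = 81.75 + 0.8q → q* = 69.8846, p* = 137.6577.
The subsidy lowers effective supply by 60.08: p = 21.67 + 0.8q.
New quantity: 172.6 − 0.5q = 21.67 + 0.8q → q' = 116.1.
Overproduction Δq = 116.1 − 69.8846 = 46.2154; wedge = subsidy = 60.08.
The triangle = ½ × 46.2154 × 60.08 = $1388.31 thousand.

$1388.31 thousand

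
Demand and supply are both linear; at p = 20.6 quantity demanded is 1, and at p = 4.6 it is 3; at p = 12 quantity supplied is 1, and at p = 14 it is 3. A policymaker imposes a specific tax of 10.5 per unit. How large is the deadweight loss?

Demand slope = (4.6 − 20.6)/(3 − 1) = −8, so p = 28.6 − 8q.
Supply slope = (14 − 12)/(3 − 1) = 1, so p = 11 + q.
Competitive equilibrium: 28.6 − 8q = 11 + q → q* = 1.9556, p* = 12.9556.
With the tax, the buyer price exceeds the seller price by 10.5: (28.6 − 8q) − (11 + q) = 10.5 → q' = 0.7889.
Δq = 1.9556 − 0.7889 = 1.1667; the wedge equals the tax, 10.5.
Deadweight loss = ½ × 1.1667 × 10.5 = 6.125.

6.125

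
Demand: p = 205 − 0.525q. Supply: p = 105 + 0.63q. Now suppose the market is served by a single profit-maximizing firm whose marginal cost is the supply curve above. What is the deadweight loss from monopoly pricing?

422.75

Competitive equilibrium: 205 − 0.525q = 105 + 0.63q → q* = 86.5801, p* = 159.5455.
Marginal revenue: MR = 205 − 1.05q. Set MR = MC: 205 − 1.05q = 105 + 0.63q → q_m = 59.5238.
Price p_m = 205 − 0.525·59.5238 = 173.75; MC(q_m) = 105 + 0.63·59.5238 = 142.5.
Competitive q* = 86.5801, so Δq = 27.0563; wedge = 173.75 − 142.5 = 31.25.
The triangle = ½ × 27.0563 × 31.25 = 422.75.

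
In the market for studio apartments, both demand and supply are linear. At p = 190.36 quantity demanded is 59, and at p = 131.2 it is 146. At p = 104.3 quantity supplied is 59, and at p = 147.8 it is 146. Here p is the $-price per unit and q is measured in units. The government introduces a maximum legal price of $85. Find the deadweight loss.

Demand slope = (131.2 − 190.36)/(146 − 59) = −0.68, so p = 230.48 − 0.68q.
Supply slope = (147.8 − 104.3)/(146 − 59) = 0.5, so p = 74.8 + 0.5q.
Competitive equilibrium: 230.48 − 0.68q = 74.8 + 0.5q → q* = 131.932203, p* = 140.766102.
At the ceiling p = 85, quantity supplied = (85 − 74.8)/0.5 = 20.4.
Willingness to pay at q' = 20.4: 230.48 − 0.68·20.4 = 216.608.
Δq = 131.932203 − 20.4 = 111.532203; wedge = 216.608 − 85 = 131.608.
DWL = ½ × 111.532203 × 131.608 = $7339.27.

$7339.27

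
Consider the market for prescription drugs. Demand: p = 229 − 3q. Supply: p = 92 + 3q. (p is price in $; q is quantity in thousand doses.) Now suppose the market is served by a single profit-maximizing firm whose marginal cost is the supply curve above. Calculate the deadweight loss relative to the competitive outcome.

$173.79 thousand

Competitive equilibrium: 229 − 3q = 92 + 3q → q* = 22.8333, p* = 160.5.
Marginal revenue: MR = 229 − 6q. Set MR = MC: 229 − 6q = 92 + 3q → q_m = 15.2222.
Price p_m = 229 − 3·15.2222 = 183.3334; MC(q_m) = 92 + 3·15.2222 = 137.6666.
Competitive q* = 22.8333, so Δq = 7.6111; wedge = 183.3334 − 137.6666 = 45.6668.
The triangle = ½ × 7.6111 × 45.6668 = $173.79 thousand.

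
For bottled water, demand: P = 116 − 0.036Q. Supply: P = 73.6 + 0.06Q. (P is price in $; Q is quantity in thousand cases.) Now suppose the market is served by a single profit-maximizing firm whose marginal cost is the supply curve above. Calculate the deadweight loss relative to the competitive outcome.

$696.45 thousand

Competitive equilibrium: 116 − 0.036Q = 73.6 + 0.06Q → Q* = 441.6667, P* = 100.1.
Marginal revenue: MR = 116 − 0.072Q. Set MR = MC: 116 − 0.072Q = 73.6 + 0.06Q → Q_m = 321.2121.
Price P_m = 116 − 0.036·321.2121 = 104.4364; MC(Q_m) = 73.6 + 0.06·321.2121 = 92.8727.
Competitive Q* = 441.6667, so ΔQ = 120.4546; wedge = 104.4364 − 92.8727 = 11.5637.
Welfare loss = ½ × 120.4546 × 11.5637 = $696.45 thousand.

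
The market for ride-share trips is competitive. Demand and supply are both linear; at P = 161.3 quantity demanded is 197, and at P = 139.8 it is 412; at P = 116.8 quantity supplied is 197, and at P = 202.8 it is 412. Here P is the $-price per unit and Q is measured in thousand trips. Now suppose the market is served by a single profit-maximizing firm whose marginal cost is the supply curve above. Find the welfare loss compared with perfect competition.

$568.03 thousand

Demand slope = (139.8 − 161.3)/(412 − 197) = −0.1, so P = 181 − 0.1Q.
Supply slope = (202.8 − 116.8)/(412 − 197) = 0.4, so P = 38 + 0.4Q.
Competitive equilibrium: 181 − 0.1Q = 38 + 0.4Q → Q* = 286, P* = 152.4.
Marginal revenue: MR = 181 − 0.2Q. Set MR = MC: 181 − 0.2Q = 38 + 0.4Q → Q_m = 238.3333.
Price P_m = 181 − 0.1·238.3333 = 157.1667; MC(Q_m) = 38 + 0.4·238.3333 = 133.3333.
Competitive Q* = 286, so ΔQ = 47.6667; wedge = 157.1667 − 133.3333 = 23.8334.
Deadweight loss = ½ × 47.6667 × 23.8334 = $568.03 thousand.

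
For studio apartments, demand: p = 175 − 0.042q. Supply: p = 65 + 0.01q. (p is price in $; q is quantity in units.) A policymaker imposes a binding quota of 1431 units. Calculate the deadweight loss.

Competitive equilibrium: 175 − 0.042q = 65 + 0.01q → q* = 2115.3846, p* = 86.1538.
At q = 1431: demand price = 175 − 0.042·1431 = 114.898; supply price = 65 + 0.01·1431 = 79.31.
Δq = 2115.3846 − 1431 = 684.3846; wedge = 114.898 − 79.31 = 35.588.
Deadweight loss = ½ × 684.3846 × 35.588 = $12177.94.

$12177.94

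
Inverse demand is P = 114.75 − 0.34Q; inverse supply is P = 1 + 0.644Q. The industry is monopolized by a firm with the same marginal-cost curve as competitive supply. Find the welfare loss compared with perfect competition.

Competitive equilibrium: 114.75 − 0.34Q = 1 + 0.644Q → Q* = 115.5996, P* = 75.4461.
Marginal revenue: MR = 114.75 − 0.68Q. Set MR = MC: 114.75 − 0.68Q = 1 + 0.644Q → Q_m = 85.9139.
Price P_m = 114.75 − 0.34·85.9139 = 85.5393; MC(Q_m) = 1 + 0.644·85.9139 = 56.3286.
Competitive Q* = 115.5996, so ΔQ = 29.6857; wedge = 85.5393 − 56.3286 = 29.2107.
DWL = ½ × 29.6857 × 29.2107 = 433.57.

433.57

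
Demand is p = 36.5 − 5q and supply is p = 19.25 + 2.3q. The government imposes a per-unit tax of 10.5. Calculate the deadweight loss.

Competitive equilibrium: 36.5 − 5q = 19.25 + 2.3q → q* = 2.363, p* = 24.6849.
With the tax, the buyer price exceeds the seller price by 10.5: (36.5 − 5q) − (19.25 + 2.3q) = 10.5 → q' = 0.9247.
Δq = 2.363 − 0.9247 = 1.4383; the wedge equals the tax, 10.5.
Deadweight loss = ½ × 1.4383 × 10.5 = 7.55.

7.55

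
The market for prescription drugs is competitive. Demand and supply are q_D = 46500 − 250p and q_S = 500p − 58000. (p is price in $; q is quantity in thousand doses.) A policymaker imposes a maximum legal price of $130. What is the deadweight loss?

In inverse form: demand p = 186 − 0.004q, supply p = 116 + 0.002q.
Competitive equilibrium: 186 − 0.004q = 116 + 0.002q → q* = 11666.6667, p* = 139.3333.
At the ceiling p = 130, quantity supplied = (130 − 116)/0.002 = 7000.
Willingness to pay at q' = 7000: 186 − 0.004·7000 = 158.
Δq = 11666.6667 − 7000 = 4666.6667; wedge = 158 − 130 = 28.
Welfare loss = ½ × 4666.6667 × 28 = $65333.33 thousand.

$65333.33 thousand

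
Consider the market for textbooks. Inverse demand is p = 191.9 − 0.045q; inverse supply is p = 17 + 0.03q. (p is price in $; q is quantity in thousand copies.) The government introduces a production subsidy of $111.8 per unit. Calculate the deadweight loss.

$83328.27 thousand

Competitive equilibrium: 191.9 − 0.045q = 17 + 0.03q → q* = 2332, p* = 86.96.
The subsidy lowers effective supply by 111.8: p = 0.03q − 94.8.
New quantity: 191.9 − 0.045q = 0.03q − 94.8 → q' = 3822.6667.
Overproduction Δq = 3822.6667 − 2332 = 1490.6667; wedge = subsidy = 111.8.
Deadweight loss = ½ × 1490.6667 × 111.8 = $83328.27 thousand.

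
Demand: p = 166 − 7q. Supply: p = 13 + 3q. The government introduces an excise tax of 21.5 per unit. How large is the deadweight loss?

Competitive equilibrium: 166 − 7q = 13 + 3q → q* = 15.3, p* = 58.9.
With the tax, the buyer price exceeds the seller price by 21.5: (166 − 7q) − (13 + 3q) = 21.5 → q' = 13.15.
Δq = 15.3 − 13.15 = 2.15; the wedge equals the tax, 21.5.
The triangle = ½ × 2.15 × 21.5 = 23.11.

23.11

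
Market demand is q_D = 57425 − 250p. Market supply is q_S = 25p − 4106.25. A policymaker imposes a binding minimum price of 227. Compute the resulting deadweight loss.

In inverse form: demand p = 229.7 − 0.004q, supply p = 164.25 + 0.04q.
Competitive equilibrium: 229.7 − 0.004q = 164.25 + 0.04q → q* = 1487.5, p* = 223.75.
At the floor p = 227, quantity demanded = (229.7 − 227)/0.004 = 675.
Sellers' marginal cost at q' = 675: 164.25 + 0.04·675 = 191.25.
Δq = 1487.5 − 675 = 812.5; wedge = 227 − 191.25 = 35.75.
Welfare loss = ½ × 812.5 × 35.75 = 14523.44.

14523.44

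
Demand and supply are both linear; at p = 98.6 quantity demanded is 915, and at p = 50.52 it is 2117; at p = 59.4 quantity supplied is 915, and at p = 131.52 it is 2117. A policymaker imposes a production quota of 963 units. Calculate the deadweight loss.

5916.80

Demand slope = (50.52 − 98.6)/(2117 − 915) = −0.04, so p = 135.2 − 0.04q.
Supply slope = (131.52 − 59.4)/(2117 − 915) = 0.06, so p = 4.5 + 0.06q.
Competitive equilibrium: 135.2 − 0.04q = 4.5 + 0.06q → q* = 1307, p* = 82.92.
At q = 963: demand price = 135.2 − 0.04·963 = 96.68; supply price = 4.5 + 0.06·963 = 62.28.
Δq = 1307 − 963 = 344; wedge = 96.68 − 62.28 = 34.4.
The triangle = ½ × 344 × 34.4 = 5916.80.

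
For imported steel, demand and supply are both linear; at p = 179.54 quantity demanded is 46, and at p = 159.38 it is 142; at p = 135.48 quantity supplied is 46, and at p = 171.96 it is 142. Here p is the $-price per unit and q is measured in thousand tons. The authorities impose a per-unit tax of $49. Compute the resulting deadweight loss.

Demand slope = (159.38 − 179.54)/(142 − 46) = −0.21, so p = 189.2 − 0.21q.
Supply slope = (171.96 − 135.48)/(142 − 46) = 0.38, so p = 118 + 0.38q.
Competitive equilibrium: 189.2 − 0.21q = 118 + 0.38q → q* = 120.678, p* = 163.8576.
With the tax, the buyer price exceeds the seller price by 49: (189.2 − 0.21q) − (118 + 0.38q) = 49 → q' = 37.6271.
Δq = 120.678 − 37.6271 = 83.0509; the wedge equals the tax, 49.
Deadweight loss = ½ × 83.0509 × 49 = $2034.75 thousand.

$2034.75 thousand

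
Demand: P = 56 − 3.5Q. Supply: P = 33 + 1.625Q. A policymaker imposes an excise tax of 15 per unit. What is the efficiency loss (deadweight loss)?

Competitive equilibrium: 56 − 3.5Q = 33 + 1.625Q → Q* = 4.4878, P* = 40.2927.
With the tax, the buyer price exceeds the seller price by 15: (56 − 3.5Q) − (33 + 1.625Q) = 15 → Q' = 1.561.
ΔQ = 4.4878 − 1.561 = 2.9268; the wedge equals the tax, 15.
Welfare loss = ½ × 2.9268 × 15 = 21.95.

21.95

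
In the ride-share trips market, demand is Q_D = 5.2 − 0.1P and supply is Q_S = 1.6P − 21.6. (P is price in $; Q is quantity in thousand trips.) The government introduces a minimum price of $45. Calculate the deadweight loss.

$45.41 thousand

In inverse form: demand P = 52 − 10Q, supply P = 13.5 + 0.625Q.
Competitive equilibrium: 52 − 10Q = 13.5 + 0.625Q → Q* = 3.6235, P* = 15.7647.
At the floor P = 45, quantity demanded = (52 − 45)/10 = 0.7.
Sellers' marginal cost at Q' = 0.7: 13.5 + 0.625·0.7 = 13.9375.
ΔQ = 3.6235 − 0.7 = 2.9235; wedge = 45 − 13.9375 = 31.0625.
Deadweight loss = ½ × 2.9235 × 31.0625 = $45.41 thousand.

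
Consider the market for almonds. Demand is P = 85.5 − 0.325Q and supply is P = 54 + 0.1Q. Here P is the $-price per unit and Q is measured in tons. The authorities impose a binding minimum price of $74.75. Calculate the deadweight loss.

$357.92

Competitive equilibrium: 85.5 − 0.325Q = 54 + 0.1Q → Q* = 74.1176, P* = 61.4118.
At the floor P = 74.75, quantity demanded = (85.5 − 74.75)/0.325 = 33.0769.
Sellers' marginal cost at Q' = 33.0769: 54 + 0.1·33.0769 = 57.3077.
ΔQ = 74.1176 − 33.0769 = 41.0407; wedge = 74.75 − 57.3077 = 17.4423.
The triangle = ½ × 41.0407 × 17.4423 = $357.92.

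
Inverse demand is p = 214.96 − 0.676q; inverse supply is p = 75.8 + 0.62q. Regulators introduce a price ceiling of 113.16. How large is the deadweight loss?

1438.66

Competitive equilibrium: 214.96 − 0.676q = 75.8 + 0.62q → q* = 107.37654, p* = 142.37346.
At the ceiling p = 113.16, quantity supplied = (113.16 − 75.8)/0.62 = 60.25806.
Willingness to pay at q' = 60.25806: 214.96 − 0.676·60.25806 = 174.22555.
Δq = 107.37654 − 60.25806 = 47.11848; wedge = 174.22555 − 113.16 = 61.06555.
Deadweight loss = ½ × 47.11848 × 61.06555 = 1438.66.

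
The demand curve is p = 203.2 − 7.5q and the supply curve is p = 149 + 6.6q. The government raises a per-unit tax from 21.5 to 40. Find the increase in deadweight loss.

Competitive equilibrium: 203.2 − 7.5q = 149 + 6.6q → q* = 3.844, p* = 174.3702.
For a per-unit tax t: Δq = t/14.1, so DWL = ½·t·(t/14.1) = t²/28.2.
At t = 21.5: DWL = 16.392. At t = 40: DWL = 56.738.
Increase = 56.738 − 16.392 = 40.35.

40.35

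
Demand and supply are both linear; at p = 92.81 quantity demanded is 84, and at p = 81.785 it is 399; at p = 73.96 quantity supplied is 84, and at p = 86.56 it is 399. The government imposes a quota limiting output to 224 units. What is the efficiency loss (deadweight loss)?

Demand slope = (81.785 − 92.81)/(399 − 84) = −0.035, so p = 95.75 − 0.035q.
Supply slope = (86.56 − 73.96)/(399 − 84) = 0.04, so p = 70.6 + 0.04q.
Competitive equilibrium: 95.75 − 0.035q = 70.6 + 0.04q → q* = 335.3333, p* = 84.0133.
At q = 224: demand price = 95.75 − 0.035·224 = 87.91; supply price = 70.6 + 0.04·224 = 79.56.
Δq = 335.3333 − 224 = 111.3333; wedge = 87.91 − 79.56 = 8.35.
DWL = ½ × 111.3333 × 8.35 = 464.82.

464.82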